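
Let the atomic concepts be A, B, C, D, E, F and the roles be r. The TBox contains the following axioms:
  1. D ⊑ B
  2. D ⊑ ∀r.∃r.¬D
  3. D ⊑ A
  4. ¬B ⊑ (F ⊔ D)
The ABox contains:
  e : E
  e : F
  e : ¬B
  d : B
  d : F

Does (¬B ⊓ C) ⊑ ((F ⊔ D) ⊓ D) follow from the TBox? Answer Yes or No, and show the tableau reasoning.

1. (¬B ⊓ C) ⊑ ((F ⊔ D) ⊓ D)  ⇔  ((¬B ⊓ C) ⊓ ((¬F ⊓ ¬D) ⊔ ¬D)) unsat w.r.t. T
   apply at x₀: ¬B⊑(F ⊔ D)
   open: L(x₀) ⊇ {C, F, ¬B, ¬D}
2. Hence (¬B ⊓ C) ⊑ ((F ⊔ D) ⊓ D): not entailed.

No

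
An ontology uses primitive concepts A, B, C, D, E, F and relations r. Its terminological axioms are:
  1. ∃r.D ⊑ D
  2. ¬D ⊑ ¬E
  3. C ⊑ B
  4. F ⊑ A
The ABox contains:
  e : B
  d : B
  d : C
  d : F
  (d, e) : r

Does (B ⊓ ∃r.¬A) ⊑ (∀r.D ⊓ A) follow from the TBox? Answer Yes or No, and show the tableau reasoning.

1. (B ⊓ ∃r.¬A) ⊑ (∀r.D ⊓ A)  ⇔  ((B ⊓ ∃r.¬A) ⊓ (∃r.¬D ⊔ ¬A)) unsat w.r.t. T
   open: L(x₀) ⊇ {B, D, ¬F, ∃r.¬A, ∃r.¬D} (+ ∃-successors)
2. Hence (B ⊓ ∃r.¬A) ⊑ (∀r.D ⊓ A): not entailed.

No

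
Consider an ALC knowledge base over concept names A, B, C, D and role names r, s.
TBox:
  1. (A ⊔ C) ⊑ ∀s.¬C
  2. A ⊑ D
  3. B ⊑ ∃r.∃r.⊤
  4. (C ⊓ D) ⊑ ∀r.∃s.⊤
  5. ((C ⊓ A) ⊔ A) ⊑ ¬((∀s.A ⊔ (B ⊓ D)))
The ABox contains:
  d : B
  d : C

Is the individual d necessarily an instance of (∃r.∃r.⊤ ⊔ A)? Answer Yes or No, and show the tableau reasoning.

1. d : (∃r.∃r.⊤ ⊔ A)?  L(d) = {B, C} ∪ {(∀r.∀r.⊥ ⊓ ¬A)}
   clash {D, ¬D} at an ∃-successor — d ∈ (∃r.∃r.⊤ ⊔ A)
2. Hence d : (∃r.∃r.⊤ ⊔ A): entailed.

Yes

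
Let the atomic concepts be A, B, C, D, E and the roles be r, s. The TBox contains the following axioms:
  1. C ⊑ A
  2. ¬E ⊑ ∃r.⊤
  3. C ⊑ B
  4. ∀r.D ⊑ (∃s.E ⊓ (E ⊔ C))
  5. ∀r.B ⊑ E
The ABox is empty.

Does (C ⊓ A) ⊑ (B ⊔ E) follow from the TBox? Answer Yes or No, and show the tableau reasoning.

Yes

1. (C ⊓ A) ⊑ (B ⊔ E)  ⇔  ((C ⊓ A) ⊓ (¬B ⊓ ¬E)) unsat w.r.t. T
   all branches close; clash {B, ¬B} at x₀
2. Hence (C ⊓ A) ⊑ (B ⊔ E): entailed.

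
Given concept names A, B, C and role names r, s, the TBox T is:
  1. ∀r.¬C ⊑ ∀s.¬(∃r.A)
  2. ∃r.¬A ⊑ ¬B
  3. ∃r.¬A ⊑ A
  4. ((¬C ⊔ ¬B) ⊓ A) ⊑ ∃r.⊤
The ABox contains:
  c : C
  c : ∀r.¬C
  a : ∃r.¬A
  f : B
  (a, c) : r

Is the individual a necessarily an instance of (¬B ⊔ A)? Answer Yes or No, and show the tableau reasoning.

1. a : (¬B ⊔ A)?  L(a) = {∃r.¬A} ∪ {(B ⊓ ¬A)}
   clash {A, ¬A} at a — a ∈ (¬B ⊔ A)
2. Hence a : (¬B ⊔ A): entailed.

Yes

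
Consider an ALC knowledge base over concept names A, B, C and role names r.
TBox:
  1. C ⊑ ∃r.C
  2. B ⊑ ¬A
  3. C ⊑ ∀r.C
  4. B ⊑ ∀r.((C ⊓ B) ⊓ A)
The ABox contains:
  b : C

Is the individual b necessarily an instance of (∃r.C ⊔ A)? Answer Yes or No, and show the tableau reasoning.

1. b : (∃r.C ⊔ A)?  L(b) = {C} ∪ {(∀r.¬C ⊓ ¬A)}
   clash {C, ¬C} at an ∃-successor — b ∈ (∃r.C ⊔ A)
2. Hence b : (∃r.C ⊔ A): entailed.

Yes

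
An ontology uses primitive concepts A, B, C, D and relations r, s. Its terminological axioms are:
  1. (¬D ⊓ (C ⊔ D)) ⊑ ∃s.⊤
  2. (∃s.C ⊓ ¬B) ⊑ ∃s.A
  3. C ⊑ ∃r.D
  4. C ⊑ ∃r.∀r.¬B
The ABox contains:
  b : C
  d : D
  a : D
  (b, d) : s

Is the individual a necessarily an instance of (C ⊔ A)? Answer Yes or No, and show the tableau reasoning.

No

1. a : (C ⊔ A)?  L(a) = {D} ∪ {(¬C ⊓ ¬A)}
   open: L(a) ⊇ {D, ¬A, ¬C, ∀s.¬C} — a ∉ (C ⊔ A) possible
2. Hence a : (C ⊔ A): not entailed.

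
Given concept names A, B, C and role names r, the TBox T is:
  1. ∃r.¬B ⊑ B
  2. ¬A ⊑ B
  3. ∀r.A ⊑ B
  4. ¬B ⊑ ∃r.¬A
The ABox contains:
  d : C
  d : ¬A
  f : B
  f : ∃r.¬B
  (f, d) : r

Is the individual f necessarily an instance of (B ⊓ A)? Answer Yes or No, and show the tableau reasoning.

No

1. f : (B ⊓ A)?  L(f) = {B, ∃r.¬B} ∪ {(¬B ⊔ ¬A)}
   open: L(f) ⊇ {B, ¬A, ∃r.¬B} (+ ∃-successors) — f ∉ (B ⊓ A) possible
2. Hence f : (B ⊓ A): not entailed.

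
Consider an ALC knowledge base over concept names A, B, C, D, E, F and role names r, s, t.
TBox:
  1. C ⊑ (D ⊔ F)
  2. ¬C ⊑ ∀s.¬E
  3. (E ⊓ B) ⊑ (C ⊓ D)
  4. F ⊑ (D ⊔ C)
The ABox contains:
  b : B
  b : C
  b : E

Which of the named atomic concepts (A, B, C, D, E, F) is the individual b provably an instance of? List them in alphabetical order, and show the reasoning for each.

1. b : A?  L(b) = {B, C, E} ∪ {¬A}
   apply at b: C⊑(D ⊔ F)
   open: L(b) ⊇ {B, C, D, E, ¬A, …} — b ∉ A possible
2. b : B?  L(b) = {B, C, E} ∪ {¬B}
   clash {B, ¬B} at b — b ∈ B
3. b : C?  L(b) = {B, C, E} ∪ {¬C}
   clash {C, ¬C} at b — b ∈ C
4. b : D?  L(b) = {B, C, E} ∪ {¬D}
   clash {D, ¬D} at b — b ∈ D
5. b : E?  L(b) = {B, C, E} ∪ {¬E}
   clash {E, ¬E} at b — b ∈ E
6. b : F?  L(b) = {B, C, E} ∪ {¬F}
   apply at b: C⊑(D ⊔ F)
   open: L(b) ⊇ {B, C, D, E, ¬F} — b ∉ F possible
7. Entailed for b: {B, C, D, E}

{B, C, D, E}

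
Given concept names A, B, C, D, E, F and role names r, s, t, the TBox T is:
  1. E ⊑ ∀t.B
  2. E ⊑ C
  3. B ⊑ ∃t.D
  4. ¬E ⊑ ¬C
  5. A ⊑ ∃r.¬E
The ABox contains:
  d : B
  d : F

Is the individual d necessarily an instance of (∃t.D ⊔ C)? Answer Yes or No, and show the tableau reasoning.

1. d : (∃t.D ⊔ C)?  L(d) = {B, F} ∪ {(∀t.¬D ⊓ ¬C)}
   clash {C, ¬C} at d — d ∈ (∃t.D ⊔ C)
2. Hence d : (∃t.D ⊔ C): entailed.

Yes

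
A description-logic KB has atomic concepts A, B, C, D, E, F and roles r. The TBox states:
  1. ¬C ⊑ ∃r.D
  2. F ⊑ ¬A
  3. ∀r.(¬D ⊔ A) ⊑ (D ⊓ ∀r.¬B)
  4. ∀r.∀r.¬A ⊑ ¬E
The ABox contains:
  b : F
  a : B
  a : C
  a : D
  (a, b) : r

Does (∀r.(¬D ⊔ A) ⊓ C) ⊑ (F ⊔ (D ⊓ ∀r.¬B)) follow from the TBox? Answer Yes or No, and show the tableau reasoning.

1. (∀r.(¬D ⊔ A) ⊓ C) ⊑ (F ⊔ (D ⊓ ∀r.¬B))  ⇔  ((∀r.(¬D ⊔ A) ⊓ C) ⊓ (¬F ⊓ (¬D ⊔ ∃r.B))) unsat w.r.t. T
   all branches close; clash {B, ¬B} at an ∃-successor
2. Hence (∀r.(¬D ⊔ A) ⊓ C) ⊑ (F ⊔ (D ⊓ ∀r.¬B)): entailed.

Yes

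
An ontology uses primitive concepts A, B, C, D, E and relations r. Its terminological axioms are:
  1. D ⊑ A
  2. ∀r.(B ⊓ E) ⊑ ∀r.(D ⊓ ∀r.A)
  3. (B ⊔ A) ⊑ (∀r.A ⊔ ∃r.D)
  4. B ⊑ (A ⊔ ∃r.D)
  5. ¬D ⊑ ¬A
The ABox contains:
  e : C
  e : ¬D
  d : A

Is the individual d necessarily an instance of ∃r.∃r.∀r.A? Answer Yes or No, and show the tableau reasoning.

No

1. d : ∃r.∃r.∀r.A?  L(d) = {A} ∪ {∀r.∀r.∃r.¬A}
   open: L(d) ⊇ {A, D, ¬B, ∀r.A, ∀r.∀r.∃r.¬A, …} (+ ∃-successors) — d ∉ ∃r.∃r.∀r.A possible
2. Hence d : ∃r.∃r.∀r.A: not entailed.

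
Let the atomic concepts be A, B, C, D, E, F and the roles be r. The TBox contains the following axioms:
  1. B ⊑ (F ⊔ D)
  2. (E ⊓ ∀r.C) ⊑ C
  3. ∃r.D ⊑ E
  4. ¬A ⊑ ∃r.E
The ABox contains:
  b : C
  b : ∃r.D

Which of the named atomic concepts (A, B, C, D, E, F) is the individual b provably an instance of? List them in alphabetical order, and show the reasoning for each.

{C, E}

1. b : A?  L(b) = {C, ∃r.D} ∪ {¬A}
   apply at b: ∃r.D⊑E; ¬A⊑∃r.E
   open: L(b) ⊇ {C, E, ¬A, ¬B, ∃r.D, …} (+ ∃-successors) — b ∉ A possible
2. b : B?  L(b) = {C, ∃r.D} ∪ {¬B}
   apply at b: ∃r.D⊑E
   open: L(b) ⊇ {A, C, E, ¬B, ∃r.D} (+ ∃-successors) — b ∉ B possible
3. b : C?  L(b) = {C, ∃r.D} ∪ {¬C}
   clash {C, ¬C} at b — b ∈ C
4. b : D?  L(b) = {C, ∃r.D} ∪ {¬D}
   apply at b: ∃r.D⊑E
   open: L(b) ⊇ {A, C, E, ¬B, ¬D, …} (+ ∃-successors) — b ∉ D possible
5. b : E?  L(b) = {C, ∃r.D} ∪ {¬E}
   clash {E, ¬E} at b — b ∈ E
6. b : F?  L(b) = {C, ∃r.D} ∪ {¬F}
   apply at b: ∃r.D⊑E
   open: L(b) ⊇ {A, C, E, ¬B, ¬F, …} (+ ∃-successors) — b ∉ F possible
7. Entailed for b: {C, E}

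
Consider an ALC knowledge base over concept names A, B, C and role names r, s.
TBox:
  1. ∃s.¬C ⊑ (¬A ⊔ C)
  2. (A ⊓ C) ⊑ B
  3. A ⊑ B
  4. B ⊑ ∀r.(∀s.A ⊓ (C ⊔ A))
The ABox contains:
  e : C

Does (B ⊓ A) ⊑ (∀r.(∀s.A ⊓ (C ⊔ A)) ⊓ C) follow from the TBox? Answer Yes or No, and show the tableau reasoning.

No

1. (B ⊓ A) ⊑ (∀r.(∀s.A ⊓ (C ⊔ A)) ⊓ C)  ⇔  ((B ⊓ A) ⊓ (∃r.(∃s.¬A ⊔ (¬C ⊓ ¬A)) ⊔ ¬C)) unsat w.r.t. T
   apply at x₀: B⊑∀r.(∀s.A ⊓ (C ⊔ A))
   open: L(x₀) ⊇ {A, B, ¬C, ∀r.(∀s.A ⊓ (C ⊔ A)), ∀s.C}
2. Hence (B ⊓ A) ⊑ (∀r.(∀s.A ⊓ (C ⊔ A)) ⊓ C): not entailed.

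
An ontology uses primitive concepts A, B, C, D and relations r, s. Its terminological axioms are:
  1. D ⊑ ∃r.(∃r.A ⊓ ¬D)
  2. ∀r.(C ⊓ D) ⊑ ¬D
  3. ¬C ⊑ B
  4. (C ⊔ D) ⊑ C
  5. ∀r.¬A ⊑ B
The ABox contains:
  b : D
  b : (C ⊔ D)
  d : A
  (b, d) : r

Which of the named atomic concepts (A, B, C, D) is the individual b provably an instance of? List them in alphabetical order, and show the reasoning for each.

1. b : A?  L(b) = {D, (C ⊔ D)} ∪ {¬A}
   apply at b: D⊑∃r.(∃r.A ⊓ ¬D); (C ⊔ D)⊑C
   open: L(b) ⊇ {C, D, ¬A, ∃r.(¬C ⊔ ¬D), ∃r.(∃r.A ⊓ ¬D), …} (+ ∃-successors) — b ∉ A possible
2. b : B?  L(b) = {D, (C ⊔ D)} ∪ {¬B}
   apply at b: D⊑∃r.(∃r.A ⊓ ¬D); (C ⊔ D)⊑C
   open: L(b) ⊇ {C, D, ¬B, ∃r.(¬C ⊔ ¬D), ∃r.(∃r.A ⊓ ¬D), …} (+ ∃-successors) — b ∉ B possible
3. b : C?  L(b) = {D, (C ⊔ D)} ∪ {¬C}
   clash {C, ¬C} at b — b ∈ C
4. b : D?  L(b) = {D, (C ⊔ D)} ∪ {¬D}
   clash {D, ¬D} at b — b ∈ D
5. Entailed for b: {C, D}

{C, D}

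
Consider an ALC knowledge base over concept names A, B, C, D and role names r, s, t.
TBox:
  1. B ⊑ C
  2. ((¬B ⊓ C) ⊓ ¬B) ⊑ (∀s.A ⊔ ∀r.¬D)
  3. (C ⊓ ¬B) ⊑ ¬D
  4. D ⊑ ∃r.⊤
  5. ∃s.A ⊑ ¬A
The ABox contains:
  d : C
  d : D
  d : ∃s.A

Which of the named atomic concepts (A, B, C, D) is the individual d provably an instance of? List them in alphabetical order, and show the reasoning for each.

{B, C, D}

1. d : A?  L(d) = {C, D, ∃s.A} ∪ {¬A}
   apply at d: D⊑∃r.⊤
   open: L(d) ⊇ {B, C, D, ¬A, ∃r.⊤, …} (+ ∃-successors) — d ∉ A possible
2. d : B?  L(d) = {C, D, ∃s.A} ∪ {¬B}
   clash {D, ¬D} at d — d ∈ B
3. d : C?  L(d) = {C, D, ∃s.A} ∪ {¬C}
   clash {C, ¬C} at d — d ∈ C
4. d : D?  L(d) = {C, D, ∃s.A} ∪ {¬D}
   clash {D, ¬D} at d — d ∈ D
5. Entailed for d: {B, C, D}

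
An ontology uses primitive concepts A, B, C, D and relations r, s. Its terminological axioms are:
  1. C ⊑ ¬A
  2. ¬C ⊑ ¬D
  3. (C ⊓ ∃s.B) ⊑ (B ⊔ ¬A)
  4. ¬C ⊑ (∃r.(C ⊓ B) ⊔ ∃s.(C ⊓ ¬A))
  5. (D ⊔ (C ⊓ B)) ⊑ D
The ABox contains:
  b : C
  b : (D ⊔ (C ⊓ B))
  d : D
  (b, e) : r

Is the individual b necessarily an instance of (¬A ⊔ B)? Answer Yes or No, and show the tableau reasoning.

Yes

1. b : (¬A ⊔ B)?  L(b) = {C, (D ⊔ (C ⊓ B))} ∪ {(A ⊓ ¬B)}
   clash {B, ¬B} at b — b ∈ (¬A ⊔ B)
2. Hence b : (¬A ⊔ B): entailed.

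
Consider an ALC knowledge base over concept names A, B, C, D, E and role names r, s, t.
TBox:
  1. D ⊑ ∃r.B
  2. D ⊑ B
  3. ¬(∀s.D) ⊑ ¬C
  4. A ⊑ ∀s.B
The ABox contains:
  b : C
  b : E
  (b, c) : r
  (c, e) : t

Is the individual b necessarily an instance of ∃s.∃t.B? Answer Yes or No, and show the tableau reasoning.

No

1. b : ∃s.∃t.B?  L(b) = {C, E} ∪ {∀s.∀t.¬B}
   open: L(b) ⊇ {C, E, ¬A, ¬D, ∀s.D, …} — b ∉ ∃s.∃t.B possible
2. Hence b : ∃s.∃t.B: not entailed.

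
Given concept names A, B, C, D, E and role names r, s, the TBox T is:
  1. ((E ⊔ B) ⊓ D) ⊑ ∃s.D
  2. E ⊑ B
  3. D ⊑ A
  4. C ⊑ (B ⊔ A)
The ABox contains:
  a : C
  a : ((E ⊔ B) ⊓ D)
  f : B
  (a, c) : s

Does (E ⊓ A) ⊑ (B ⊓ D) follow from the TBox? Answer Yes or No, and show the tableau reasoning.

No

1. (E ⊓ A) ⊑ (B ⊓ D)  ⇔  ((E ⊓ A) ⊓ (¬B ⊔ ¬D)) unsat w.r.t. T
   apply at x₀: E⊑B
   open: L(x₀) ⊇ {A, B, E, ¬C, ¬D}
2. Hence (E ⊓ A) ⊑ (B ⊓ D): not entailed.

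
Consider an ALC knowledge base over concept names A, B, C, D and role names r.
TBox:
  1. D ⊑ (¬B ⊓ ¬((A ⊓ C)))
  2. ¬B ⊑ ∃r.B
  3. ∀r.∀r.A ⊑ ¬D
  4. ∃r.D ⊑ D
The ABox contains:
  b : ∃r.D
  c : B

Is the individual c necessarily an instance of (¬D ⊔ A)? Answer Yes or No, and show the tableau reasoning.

1. c : (¬D ⊔ A)?  L(c) = {B} ∪ {(D ⊓ ¬A)}
   clash {B, ¬B} at c — c ∈ (¬D ⊔ A)
2. Hence c : (¬D ⊔ A): entailed.

Yes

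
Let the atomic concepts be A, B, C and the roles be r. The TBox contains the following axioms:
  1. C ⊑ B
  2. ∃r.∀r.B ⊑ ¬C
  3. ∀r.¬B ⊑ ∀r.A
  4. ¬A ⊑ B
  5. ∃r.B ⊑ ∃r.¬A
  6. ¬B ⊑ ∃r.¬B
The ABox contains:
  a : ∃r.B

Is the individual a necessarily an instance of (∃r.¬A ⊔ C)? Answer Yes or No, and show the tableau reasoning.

Yes

1. a : (∃r.¬A ⊔ C)?  L(a) = {∃r.B} ∪ {(∀r.A ⊓ ¬C)}
   clash {A, ¬A} at an ∃-successor — a ∈ (∃r.¬A ⊔ C)
2. Hence a : (∃r.¬A ⊔ C): entailed.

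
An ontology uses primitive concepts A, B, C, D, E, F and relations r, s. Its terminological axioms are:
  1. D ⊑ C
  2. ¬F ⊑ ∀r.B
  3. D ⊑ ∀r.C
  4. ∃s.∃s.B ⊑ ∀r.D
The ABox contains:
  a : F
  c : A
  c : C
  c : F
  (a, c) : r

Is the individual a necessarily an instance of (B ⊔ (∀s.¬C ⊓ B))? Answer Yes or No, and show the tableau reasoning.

No

1. a : (B ⊔ (∀s.¬C ⊓ B))?  L(a) = {F} ∪ {(¬B ⊓ (∃s.C ⊔ ¬B))}
   open: L(a) ⊇ {F, ¬B, ¬D, ∀s.∀s.¬B} — a ∉ (B ⊔ (∀s.¬C ⊓ B)) possible
2. Hence a : (B ⊔ (∀s.¬C ⊓ B)): not entailed.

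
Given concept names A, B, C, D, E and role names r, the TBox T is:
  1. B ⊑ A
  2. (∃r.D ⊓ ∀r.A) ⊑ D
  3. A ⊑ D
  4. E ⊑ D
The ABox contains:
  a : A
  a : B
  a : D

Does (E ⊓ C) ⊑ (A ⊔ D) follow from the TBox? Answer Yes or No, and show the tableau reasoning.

1. (E ⊓ C) ⊑ (A ⊔ D)  ⇔  ((E ⊓ C) ⊓ (¬A ⊓ ¬D)) unsat w.r.t. T
   all branches close; clash {A, ¬A} at x₀
2. Hence (E ⊓ C) ⊑ (A ⊔ D): entailed.

Yes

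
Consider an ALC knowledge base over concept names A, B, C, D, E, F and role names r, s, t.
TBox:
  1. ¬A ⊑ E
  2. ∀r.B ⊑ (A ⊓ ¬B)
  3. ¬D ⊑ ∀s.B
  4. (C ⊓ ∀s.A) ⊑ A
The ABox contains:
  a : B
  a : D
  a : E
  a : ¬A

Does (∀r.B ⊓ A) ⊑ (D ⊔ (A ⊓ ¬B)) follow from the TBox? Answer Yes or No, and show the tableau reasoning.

Yes

1. (∀r.B ⊓ A) ⊑ (D ⊔ (A ⊓ ¬B))  ⇔  ((∀r.B ⊓ A) ⊓ (¬D ⊓ (¬A ⊔ B))) unsat w.r.t. T
   all branches close; clash {B, ¬B} at x₀
2. Hence (∀r.B ⊓ A) ⊑ (D ⊔ (A ⊓ ¬B)): entailed.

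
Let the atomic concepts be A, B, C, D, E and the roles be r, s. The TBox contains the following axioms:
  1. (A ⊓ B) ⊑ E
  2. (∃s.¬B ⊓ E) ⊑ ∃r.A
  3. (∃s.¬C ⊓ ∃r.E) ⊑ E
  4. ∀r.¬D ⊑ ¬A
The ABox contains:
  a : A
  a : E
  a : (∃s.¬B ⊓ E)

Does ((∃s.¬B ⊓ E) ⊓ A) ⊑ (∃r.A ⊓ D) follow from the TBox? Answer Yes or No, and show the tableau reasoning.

No

1. ((∃s.¬B ⊓ E) ⊓ A) ⊑ (∃r.A ⊓ D)  ⇔  (((∃s.¬B ⊓ E) ⊓ A) ⊓ (∀r.¬A ⊔ ¬D)) unsat w.r.t. T
   apply at x₀: (∃s.¬B ⊓ E)⊑∃r.A
   open: L(x₀) ⊇ {A, E, ¬D, ∃r.A, ∃r.D, …} (+ ∃-successors)
2. Hence ((∃s.¬B ⊓ E) ⊓ A) ⊑ (∃r.A ⊓ D): not entailed.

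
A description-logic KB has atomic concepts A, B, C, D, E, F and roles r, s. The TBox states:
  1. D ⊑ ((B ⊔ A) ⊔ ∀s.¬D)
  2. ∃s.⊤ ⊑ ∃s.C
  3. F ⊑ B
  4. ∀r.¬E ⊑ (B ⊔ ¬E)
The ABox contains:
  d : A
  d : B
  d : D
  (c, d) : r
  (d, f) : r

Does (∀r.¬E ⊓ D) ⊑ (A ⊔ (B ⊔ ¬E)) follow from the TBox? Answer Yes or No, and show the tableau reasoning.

Yes

1. (∀r.¬E ⊓ D) ⊑ (A ⊔ (B ⊔ ¬E))  ⇔  ((∀r.¬E ⊓ D) ⊓ (¬A ⊓ (¬B ⊓ E))) unsat w.r.t. T
   all branches close; clash {B, ¬B} at x₀
2. Hence (∀r.¬E ⊓ D) ⊑ (A ⊔ (B ⊔ ¬E)): entailed.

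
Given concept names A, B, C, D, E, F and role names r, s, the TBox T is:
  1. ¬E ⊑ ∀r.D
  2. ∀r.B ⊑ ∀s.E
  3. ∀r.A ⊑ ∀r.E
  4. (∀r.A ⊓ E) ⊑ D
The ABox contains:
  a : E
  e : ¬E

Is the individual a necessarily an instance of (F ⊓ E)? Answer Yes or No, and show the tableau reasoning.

No

1. a : (F ⊓ E)?  L(a) = {E} ∪ {(¬F ⊔ ¬E)}
   open: L(a) ⊇ {E, ¬F, ∃r.¬A, ∃r.¬B} (+ ∃-successors) — a ∉ (F ⊓ E) possible
2. Hence a : (F ⊓ E): not entailed.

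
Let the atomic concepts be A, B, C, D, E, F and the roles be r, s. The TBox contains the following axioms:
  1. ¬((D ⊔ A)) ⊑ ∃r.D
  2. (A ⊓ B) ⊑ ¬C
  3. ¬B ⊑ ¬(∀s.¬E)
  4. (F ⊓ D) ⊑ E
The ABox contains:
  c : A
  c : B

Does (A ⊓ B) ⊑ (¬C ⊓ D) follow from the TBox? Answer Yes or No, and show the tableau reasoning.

1. (A ⊓ B) ⊑ (¬C ⊓ D)  ⇔  ((A ⊓ B) ⊓ (C ⊔ ¬D)) unsat w.r.t. T
   apply at x₀: (A ⊓ B)⊑¬C
   open: L(x₀) ⊇ {A, B, ¬C, ¬D}
2. Hence (A ⊓ B) ⊑ (¬C ⊓ D): not entailed.

No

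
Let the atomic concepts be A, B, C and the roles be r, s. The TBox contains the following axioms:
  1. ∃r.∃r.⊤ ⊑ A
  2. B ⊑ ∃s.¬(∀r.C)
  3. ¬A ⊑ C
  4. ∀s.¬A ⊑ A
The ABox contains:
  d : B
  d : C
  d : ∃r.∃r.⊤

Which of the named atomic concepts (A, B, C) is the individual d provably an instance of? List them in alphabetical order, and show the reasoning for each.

1. d : A?  L(d) = {B, C, ∃r.∃r.⊤} ∪ {¬A}
   clash {A, ¬A} at d — d ∈ A
2. d : B?  L(d) = {B, C, ∃r.∃r.⊤} ∪ {¬B}
   clash {B, ¬B} at d — d ∈ B
3. d : C?  L(d) = {B, C, ∃r.∃r.⊤} ∪ {¬C}
   clash {C, ¬C} at d — d ∈ C
4. Entailed for d: {A, B, C}

{A, B, C}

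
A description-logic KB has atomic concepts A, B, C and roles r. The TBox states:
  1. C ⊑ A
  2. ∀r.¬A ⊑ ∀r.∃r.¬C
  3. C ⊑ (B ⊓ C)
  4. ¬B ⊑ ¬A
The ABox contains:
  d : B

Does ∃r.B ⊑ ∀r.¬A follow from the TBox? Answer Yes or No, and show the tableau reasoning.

No

1. ∃r.B ⊑ ∀r.¬A  ⇔  (∃r.B ⊓ ∃r.A) unsat w.r.t. T
   open: L(x₀) ⊇ {B, ¬C, ∃r.A, ∃r.B} (+ ∃-successors)
2. Hence ∃r.B ⊑ ∀r.¬A: not entailed.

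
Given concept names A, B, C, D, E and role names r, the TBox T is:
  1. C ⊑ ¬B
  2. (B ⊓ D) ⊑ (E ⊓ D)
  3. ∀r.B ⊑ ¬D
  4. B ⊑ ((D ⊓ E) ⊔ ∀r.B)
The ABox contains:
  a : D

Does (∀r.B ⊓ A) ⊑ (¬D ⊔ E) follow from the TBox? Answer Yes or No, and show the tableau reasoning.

Yes

1. (∀r.B ⊓ A) ⊑ (¬D ⊔ E)  ⇔  ((∀r.B ⊓ A) ⊓ (D ⊓ ¬E)) unsat w.r.t. T
   all branches close; clash {E, ¬E} at x₀
2. Hence (∀r.B ⊓ A) ⊑ (¬D ⊔ E): entailed.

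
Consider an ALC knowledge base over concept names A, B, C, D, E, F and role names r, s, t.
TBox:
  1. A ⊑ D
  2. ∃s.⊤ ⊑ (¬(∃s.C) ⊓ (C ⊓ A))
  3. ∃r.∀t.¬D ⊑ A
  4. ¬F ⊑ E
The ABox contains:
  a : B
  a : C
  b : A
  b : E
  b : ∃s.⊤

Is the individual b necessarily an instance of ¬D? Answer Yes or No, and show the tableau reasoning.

1. b : ¬D?  L(b) = {A, E, ∃s.⊤} ∪ {D}
   apply at b: ∃s.⊤⊑(¬(∃s.C) ⊓ (C ⊓ A))
   open: L(b) ⊇ {A, C, D, E, ∀s.¬C, …} (+ ∃-successors) — b ∉ ¬D possible
2. Hence b : ¬D: not entailed.

No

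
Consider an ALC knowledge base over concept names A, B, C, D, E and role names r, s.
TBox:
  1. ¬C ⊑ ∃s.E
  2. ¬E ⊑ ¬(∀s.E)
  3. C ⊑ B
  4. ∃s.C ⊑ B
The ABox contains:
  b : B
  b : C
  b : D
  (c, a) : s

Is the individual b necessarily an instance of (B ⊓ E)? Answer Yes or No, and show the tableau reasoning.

1. b : (B ⊓ E)?  L(b) = {B, C, D} ∪ {(¬B ⊔ ¬E)}
   open: L(b) ⊇ {B, C, D, ¬E, ∃s.¬E} (+ ∃-successors) — b ∉ (B ⊓ E) possible
2. Hence b : (B ⊓ E): not entailed.

No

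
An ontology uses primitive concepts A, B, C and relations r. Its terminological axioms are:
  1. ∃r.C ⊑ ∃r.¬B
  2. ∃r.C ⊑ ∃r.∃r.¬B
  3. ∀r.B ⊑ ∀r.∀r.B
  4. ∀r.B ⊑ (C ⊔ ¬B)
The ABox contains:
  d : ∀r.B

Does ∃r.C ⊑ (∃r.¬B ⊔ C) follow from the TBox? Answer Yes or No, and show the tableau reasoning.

Yes

1. ∃r.C ⊑ (∃r.¬B ⊔ C)  ⇔  (∃r.C ⊓ (∀r.B ⊓ ¬C)) unsat w.r.t. T
   all branches close; clash {B, ¬B} at an ∃-successor
2. Hence ∃r.C ⊑ (∃r.¬B ⊔ C): entailed.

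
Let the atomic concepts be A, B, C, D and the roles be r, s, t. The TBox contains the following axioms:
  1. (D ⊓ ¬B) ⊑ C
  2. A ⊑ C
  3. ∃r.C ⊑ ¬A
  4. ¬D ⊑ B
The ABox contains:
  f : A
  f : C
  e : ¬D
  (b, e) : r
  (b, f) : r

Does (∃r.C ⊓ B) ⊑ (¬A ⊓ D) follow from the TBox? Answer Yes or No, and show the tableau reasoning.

No

1. (∃r.C ⊓ B) ⊑ (¬A ⊓ D)  ⇔  ((∃r.C ⊓ B) ⊓ (A ⊔ ¬D)) unsat w.r.t. T
   apply at x₀: ∃r.C⊑¬A
   open: L(x₀) ⊇ {B, ¬A, ¬D, ∃r.C} (+ ∃-successors)
2. Hence (∃r.C ⊓ B) ⊑ (¬A ⊓ D): not entailed.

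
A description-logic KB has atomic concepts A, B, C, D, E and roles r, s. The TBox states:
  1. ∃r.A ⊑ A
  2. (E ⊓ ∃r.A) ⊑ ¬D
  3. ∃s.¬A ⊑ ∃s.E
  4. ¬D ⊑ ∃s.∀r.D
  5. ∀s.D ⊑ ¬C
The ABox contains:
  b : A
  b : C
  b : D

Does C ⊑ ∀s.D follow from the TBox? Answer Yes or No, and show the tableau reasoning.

No

1. C ⊑ ∀s.D  ⇔  (C ⊓ ∃s.¬D) unsat w.r.t. T
   open: L(x₀) ⊇ {C, D, ∀r.¬A, ∀s.A, ∃s.¬D} (+ ∃-successors)
2. Hence C ⊑ ∀s.D: not entailed.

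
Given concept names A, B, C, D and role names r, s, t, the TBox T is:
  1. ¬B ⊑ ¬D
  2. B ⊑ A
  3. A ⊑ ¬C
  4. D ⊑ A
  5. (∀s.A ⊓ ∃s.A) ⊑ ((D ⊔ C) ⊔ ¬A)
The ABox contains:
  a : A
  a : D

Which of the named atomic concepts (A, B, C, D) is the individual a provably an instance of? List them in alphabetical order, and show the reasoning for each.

1. a : A?  L(a) = {A, D} ∪ {¬A}
   clash {A, ¬A} at a — a ∈ A
2. a : B?  L(a) = {A, D} ∪ {¬B}
   clash {D, ¬D} at a — a ∈ B
3. a : C?  L(a) = {A, D} ∪ {¬C}
   open: L(a) ⊇ {A, B, D, ¬C, ∃s.¬A} (+ ∃-successors) — a ∉ C possible
4. a : D?  L(a) = {A, D} ∪ {¬D}
   clash {D, ¬D} at a — a ∈ D
5. Entailed for a: {A, B, D}

{A, B, D}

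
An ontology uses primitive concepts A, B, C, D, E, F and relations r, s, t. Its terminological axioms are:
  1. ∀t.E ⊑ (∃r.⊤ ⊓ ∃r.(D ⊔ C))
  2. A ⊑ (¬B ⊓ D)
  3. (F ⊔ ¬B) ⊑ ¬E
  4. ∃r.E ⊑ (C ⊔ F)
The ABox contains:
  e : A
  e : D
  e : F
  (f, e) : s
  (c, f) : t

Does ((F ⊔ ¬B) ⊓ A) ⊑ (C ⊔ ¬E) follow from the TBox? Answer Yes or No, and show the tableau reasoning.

1. ((F ⊔ ¬B) ⊓ A) ⊑ (C ⊔ ¬E)  ⇔  (((F ⊔ ¬B) ⊓ A) ⊓ (¬C ⊓ E)) unsat w.r.t. T
   all branches close; clash {E, ¬E} at x₀
2. Hence ((F ⊔ ¬B) ⊓ A) ⊑ (C ⊔ ¬E): entailed.

Yes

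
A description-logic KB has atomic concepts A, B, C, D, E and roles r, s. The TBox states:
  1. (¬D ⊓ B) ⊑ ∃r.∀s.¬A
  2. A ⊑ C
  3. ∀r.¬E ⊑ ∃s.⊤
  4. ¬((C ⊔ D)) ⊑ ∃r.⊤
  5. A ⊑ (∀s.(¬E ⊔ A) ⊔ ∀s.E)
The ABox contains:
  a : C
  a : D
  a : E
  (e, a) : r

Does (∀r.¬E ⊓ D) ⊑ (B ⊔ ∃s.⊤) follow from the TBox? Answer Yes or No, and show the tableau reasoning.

Yes

1. (∀r.¬E ⊓ D) ⊑ (B ⊔ ∃s.⊤)  ⇔  ((∀r.¬E ⊓ D) ⊓ (¬B ⊓ ∀s.⊥)) unsat w.r.t. T
   all branches close; clash ⊥ at an ∃-successor
2. Hence (∀r.¬E ⊓ D) ⊑ (B ⊔ ∃s.⊤): entailed.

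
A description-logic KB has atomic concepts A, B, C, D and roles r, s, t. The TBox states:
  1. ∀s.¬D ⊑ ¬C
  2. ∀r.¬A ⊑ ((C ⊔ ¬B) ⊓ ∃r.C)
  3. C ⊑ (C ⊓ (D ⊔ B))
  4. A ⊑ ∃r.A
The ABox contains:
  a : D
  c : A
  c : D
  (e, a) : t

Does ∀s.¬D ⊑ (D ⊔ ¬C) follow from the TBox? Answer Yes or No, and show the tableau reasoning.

Yes

1. ∀s.¬D ⊑ (D ⊔ ¬C)  ⇔  (∀s.¬D ⊓ (¬D ⊓ C)) unsat w.r.t. T
   all branches close; clash {C, ¬C} at x₀
2. Hence ∀s.¬D ⊑ (D ⊔ ¬C): entailed.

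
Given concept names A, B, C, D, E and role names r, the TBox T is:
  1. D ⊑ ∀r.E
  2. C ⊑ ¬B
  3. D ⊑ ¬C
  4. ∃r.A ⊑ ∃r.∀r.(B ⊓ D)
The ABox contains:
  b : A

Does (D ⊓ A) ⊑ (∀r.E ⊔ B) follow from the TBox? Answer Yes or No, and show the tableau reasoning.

Yes

1. (D ⊓ A) ⊑ (∀r.E ⊔ B)  ⇔  ((D ⊓ A) ⊓ (∃r.¬E ⊓ ¬B)) unsat w.r.t. T
   all branches close; clash {E, ¬E} at an ∃-successor
2. Hence (D ⊓ A) ⊑ (∀r.E ⊔ B): entailed.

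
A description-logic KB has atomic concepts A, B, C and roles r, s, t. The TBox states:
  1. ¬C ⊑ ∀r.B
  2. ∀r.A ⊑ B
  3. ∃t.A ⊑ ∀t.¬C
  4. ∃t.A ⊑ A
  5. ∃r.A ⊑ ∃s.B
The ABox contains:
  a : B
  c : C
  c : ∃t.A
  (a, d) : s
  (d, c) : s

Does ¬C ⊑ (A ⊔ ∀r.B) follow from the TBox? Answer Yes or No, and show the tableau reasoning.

1. ¬C ⊑ (A ⊔ ∀r.B)  ⇔  (¬C ⊓ (¬A ⊓ ∃r.¬B)) unsat w.r.t. T
   all branches close; clash {A, ¬A} at x₀
2. Hence ¬C ⊑ (A ⊔ ∀r.B): entailed.

Yes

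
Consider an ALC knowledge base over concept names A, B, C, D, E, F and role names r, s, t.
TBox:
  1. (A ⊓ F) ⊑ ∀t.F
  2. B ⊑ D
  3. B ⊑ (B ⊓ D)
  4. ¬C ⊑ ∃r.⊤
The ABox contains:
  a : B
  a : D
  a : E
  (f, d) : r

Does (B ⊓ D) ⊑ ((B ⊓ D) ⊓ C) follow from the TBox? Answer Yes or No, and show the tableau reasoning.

1. (B ⊓ D) ⊑ ((B ⊓ D) ⊓ C)  ⇔  ((B ⊓ D) ⊓ ((¬B ⊔ ¬D) ⊔ ¬C)) unsat w.r.t. T
   open: L(x₀) ⊇ {B, D, ¬A, ¬C, ∃r.⊤} (+ ∃-successors)
2. Hence (B ⊓ D) ⊑ ((B ⊓ D) ⊓ C): not entailed.

No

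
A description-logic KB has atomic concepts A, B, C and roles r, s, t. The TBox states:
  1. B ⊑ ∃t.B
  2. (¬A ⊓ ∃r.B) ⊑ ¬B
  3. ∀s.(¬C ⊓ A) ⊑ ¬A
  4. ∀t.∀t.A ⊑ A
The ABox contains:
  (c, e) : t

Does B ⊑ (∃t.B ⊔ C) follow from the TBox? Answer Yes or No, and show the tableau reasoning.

Yes

1. B ⊑ (∃t.B ⊔ C)  ⇔  (B ⊓ (∀t.¬B ⊓ ¬C)) unsat w.r.t. T
   all branches close; clash {B, ¬B} at x₀
2. Hence B ⊑ (∃t.B ⊔ C): entailed.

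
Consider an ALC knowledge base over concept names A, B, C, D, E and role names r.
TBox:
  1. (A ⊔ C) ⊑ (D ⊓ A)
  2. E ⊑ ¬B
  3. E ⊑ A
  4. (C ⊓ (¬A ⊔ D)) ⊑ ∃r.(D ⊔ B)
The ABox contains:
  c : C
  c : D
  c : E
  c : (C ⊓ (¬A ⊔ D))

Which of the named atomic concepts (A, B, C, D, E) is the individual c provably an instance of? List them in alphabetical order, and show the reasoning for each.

1. c : A?  L(c) = {C, D, E, (C ⊓ (¬A ⊔ D))} ∪ {¬A}
   clash {A, ¬A} at c — c ∈ A
2. c : B?  L(c) = {C, D, E, (C ⊓ (¬A ⊔ D))} ∪ {¬B}
   apply at c: E⊑A; (C ⊓ (¬A ⊔ D))⊑∃r.(D ⊔ B)
   open: L(c) ⊇ {A, C, D, E, ¬B, …} (+ ∃-successors) — c ∉ B possible
3. c : C?  L(c) = {C, D, E, (C ⊓ (¬A ⊔ D))} ∪ {¬C}
   clash {C, ¬C} at c — c ∈ C
4. c : D?  L(c) = {C, D, E, (C ⊓ (¬A ⊔ D))} ∪ {¬D}
   clash {D, ¬D} at c — c ∈ D
5. c : E?  L(c) = {C, D, E, (C ⊓ (¬A ⊔ D))} ∪ {¬E}
   clash {E, ¬E} at c — c ∈ E
6. Entailed for c: {A, C, D, E}

{A, C, D, E}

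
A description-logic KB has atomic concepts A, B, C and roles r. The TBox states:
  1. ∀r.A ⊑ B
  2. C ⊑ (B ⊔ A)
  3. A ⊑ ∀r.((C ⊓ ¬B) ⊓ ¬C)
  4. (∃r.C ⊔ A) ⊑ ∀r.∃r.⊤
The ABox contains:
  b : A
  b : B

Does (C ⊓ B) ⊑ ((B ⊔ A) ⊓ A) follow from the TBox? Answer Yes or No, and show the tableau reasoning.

No

1. (C ⊓ B) ⊑ ((B ⊔ A) ⊓ A)  ⇔  ((C ⊓ B) ⊓ ((¬B ⊓ ¬A) ⊔ ¬A)) unsat w.r.t. T
   apply at x₀: C⊑(B ⊔ A)
   open: L(x₀) ⊇ {B, C, ¬A, ∀r.¬C}
2. Hence (C ⊓ B) ⊑ ((B ⊔ A) ⊓ A): not entailed.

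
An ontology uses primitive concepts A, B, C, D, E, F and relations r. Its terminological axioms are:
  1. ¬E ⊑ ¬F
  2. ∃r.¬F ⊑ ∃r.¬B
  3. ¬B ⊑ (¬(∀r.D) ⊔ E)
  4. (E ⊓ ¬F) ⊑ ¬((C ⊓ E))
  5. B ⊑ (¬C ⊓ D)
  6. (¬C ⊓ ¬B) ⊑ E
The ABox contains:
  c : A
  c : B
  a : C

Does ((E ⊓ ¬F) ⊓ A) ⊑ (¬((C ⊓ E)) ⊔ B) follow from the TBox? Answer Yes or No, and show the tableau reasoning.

1. ((E ⊓ ¬F) ⊓ A) ⊑ (¬((C ⊓ E)) ⊔ B)  ⇔  (((E ⊓ ¬F) ⊓ A) ⊓ ((C ⊓ E) ⊓ ¬B)) unsat w.r.t. T
   all branches close; clash {E, ¬E} at x₀
2. Hence ((E ⊓ ¬F) ⊓ A) ⊑ (¬((C ⊓ E)) ⊔ B): entailed.

Yes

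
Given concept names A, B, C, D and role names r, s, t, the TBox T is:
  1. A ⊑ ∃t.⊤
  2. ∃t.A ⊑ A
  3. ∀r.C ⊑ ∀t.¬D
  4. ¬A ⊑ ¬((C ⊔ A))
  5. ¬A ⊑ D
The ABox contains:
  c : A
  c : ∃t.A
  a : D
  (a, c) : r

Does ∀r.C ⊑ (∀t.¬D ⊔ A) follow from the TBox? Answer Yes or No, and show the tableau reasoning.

Yes

1. ∀r.C ⊑ (∀t.¬D ⊔ A)  ⇔  (∀r.C ⊓ (∃t.D ⊓ ¬A)) unsat w.r.t. T
   all branches close; clash {A, ¬A} at x₀
2. Hence ∀r.C ⊑ (∀t.¬D ⊔ A): entailed.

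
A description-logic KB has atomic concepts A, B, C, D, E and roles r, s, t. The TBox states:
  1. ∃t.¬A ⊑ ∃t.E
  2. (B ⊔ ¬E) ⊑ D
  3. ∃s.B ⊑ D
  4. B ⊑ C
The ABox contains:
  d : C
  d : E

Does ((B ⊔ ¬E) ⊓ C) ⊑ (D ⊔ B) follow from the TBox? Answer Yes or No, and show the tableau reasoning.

1. ((B ⊔ ¬E) ⊓ C) ⊑ (D ⊔ B)  ⇔  (((B ⊔ ¬E) ⊓ C) ⊓ (¬D ⊓ ¬B)) unsat w.r.t. T
   all branches close; clash {D, ¬D} at x₀
2. Hence ((B ⊔ ¬E) ⊓ C) ⊑ (D ⊔ B): entailed.

Yes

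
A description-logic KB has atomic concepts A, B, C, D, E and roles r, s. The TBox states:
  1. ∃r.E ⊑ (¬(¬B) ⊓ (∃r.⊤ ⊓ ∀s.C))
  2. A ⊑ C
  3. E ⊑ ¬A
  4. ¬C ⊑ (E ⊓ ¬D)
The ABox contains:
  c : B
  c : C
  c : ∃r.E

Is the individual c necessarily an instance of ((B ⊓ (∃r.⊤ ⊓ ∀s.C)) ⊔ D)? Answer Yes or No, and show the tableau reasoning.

1. c : ((B ⊓ (∃r.⊤ ⊓ ∀s.C)) ⊔ D)?  L(c) = {B, C, ∃r.E} ∪ {((¬B ⊔ (∀r.⊥ ⊔ ∃s.¬C)) ⊓ ¬D)}
   clash {C, ¬C} at an ∃-successor — c ∈ ((B ⊓ (∃r.⊤ ⊓ ∀s.C)) ⊔ D)
2. Hence c : ((B ⊓ (∃r.⊤ ⊓ ∀s.C)) ⊔ D): entailed.

Yes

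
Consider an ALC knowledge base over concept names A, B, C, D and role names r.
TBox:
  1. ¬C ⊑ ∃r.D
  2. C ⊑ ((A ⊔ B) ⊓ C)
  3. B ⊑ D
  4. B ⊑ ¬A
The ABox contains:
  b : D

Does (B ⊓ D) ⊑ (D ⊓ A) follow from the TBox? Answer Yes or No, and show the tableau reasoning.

No

1. (B ⊓ D) ⊑ (D ⊓ A)  ⇔  ((B ⊓ D) ⊓ (¬D ⊔ ¬A)) unsat w.r.t. T
   apply at x₀: B⊑¬A
   open: L(x₀) ⊇ {B, C, D, ¬A}
2. Hence (B ⊓ D) ⊑ (D ⊓ A): not entailed.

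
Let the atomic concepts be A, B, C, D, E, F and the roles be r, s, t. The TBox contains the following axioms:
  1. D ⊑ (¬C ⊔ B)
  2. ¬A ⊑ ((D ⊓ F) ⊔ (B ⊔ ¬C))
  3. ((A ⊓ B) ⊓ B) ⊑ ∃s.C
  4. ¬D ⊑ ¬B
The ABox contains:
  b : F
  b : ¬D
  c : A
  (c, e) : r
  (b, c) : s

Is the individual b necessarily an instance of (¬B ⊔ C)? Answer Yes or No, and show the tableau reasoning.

1. b : (¬B ⊔ C)?  L(b) = {F, ¬D} ∪ {(B ⊓ ¬C)}
   clash {B, ¬B} at b — b ∈ (¬B ⊔ C)
2. Hence b : (¬B ⊔ C): entailed.

Yes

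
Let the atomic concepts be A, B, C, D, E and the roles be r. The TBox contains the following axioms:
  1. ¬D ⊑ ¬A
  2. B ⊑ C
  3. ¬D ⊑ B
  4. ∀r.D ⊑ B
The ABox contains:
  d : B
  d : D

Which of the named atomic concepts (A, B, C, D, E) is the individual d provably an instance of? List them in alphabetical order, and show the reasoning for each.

1. d : A?  L(d) = {B, D} ∪ {¬A}
   apply at d: B⊑C
   open: L(d) ⊇ {B, C, D, ¬A} — d ∉ A possible
2. d : B?  L(d) = {B, D} ∪ {¬B}
   clash {B, ¬B} at d — d ∈ B
3. d : C?  L(d) = {B, D} ∪ {¬C}
   clash {C, ¬C} at d — d ∈ C
4. d : D?  L(d) = {B, D} ∪ {¬D}
   clash {D, ¬D} at d — d ∈ D
5. d : E?  L(d) = {B, D} ∪ {¬E}
   apply at d: B⊑C
   open: L(d) ⊇ {B, C, D, ¬E} — d ∉ E possible
6. Entailed for d: {B, C, D}

{B, C, D}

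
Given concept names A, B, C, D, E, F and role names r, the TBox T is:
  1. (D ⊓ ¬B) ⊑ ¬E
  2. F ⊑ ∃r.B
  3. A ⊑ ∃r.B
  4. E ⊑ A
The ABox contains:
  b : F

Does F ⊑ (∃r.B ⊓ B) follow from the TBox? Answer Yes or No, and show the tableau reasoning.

1. F ⊑ (∃r.B ⊓ B)  ⇔  (F ⊓ (∀r.¬B ⊔ ¬B)) unsat w.r.t. T
   apply at x₀: F⊑∃r.B
   open: L(x₀) ⊇ {F, ¬A, ¬B, ¬E, ∃r.B} (+ ∃-successors)
2. Hence F ⊑ (∃r.B ⊓ B): not entailed.

No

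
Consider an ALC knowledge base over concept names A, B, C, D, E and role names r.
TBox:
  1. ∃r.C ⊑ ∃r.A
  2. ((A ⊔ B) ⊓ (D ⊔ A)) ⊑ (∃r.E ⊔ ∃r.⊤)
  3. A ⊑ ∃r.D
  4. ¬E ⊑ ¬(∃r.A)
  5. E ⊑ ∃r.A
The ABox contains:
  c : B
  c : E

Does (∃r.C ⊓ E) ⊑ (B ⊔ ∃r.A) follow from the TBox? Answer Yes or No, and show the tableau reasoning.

1. (∃r.C ⊓ E) ⊑ (B ⊔ ∃r.A)  ⇔  ((∃r.C ⊓ E) ⊓ (¬B ⊓ ∀r.¬A)) unsat w.r.t. T
   all branches close; clash {A, ¬A} at an ∃-successor
2. Hence (∃r.C ⊓ E) ⊑ (B ⊔ ∃r.A): entailed.

Yes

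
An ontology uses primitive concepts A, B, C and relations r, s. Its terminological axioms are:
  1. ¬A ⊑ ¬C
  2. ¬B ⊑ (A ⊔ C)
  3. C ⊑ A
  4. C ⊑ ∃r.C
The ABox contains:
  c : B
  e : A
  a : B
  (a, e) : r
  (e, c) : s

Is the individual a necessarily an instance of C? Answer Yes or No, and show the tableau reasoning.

No

1. a : C?  L(a) = {B} ∪ {¬C}
   open: L(a) ⊇ {B, ¬C} — a ∉ C possible
2. Hence a : C: not entailed.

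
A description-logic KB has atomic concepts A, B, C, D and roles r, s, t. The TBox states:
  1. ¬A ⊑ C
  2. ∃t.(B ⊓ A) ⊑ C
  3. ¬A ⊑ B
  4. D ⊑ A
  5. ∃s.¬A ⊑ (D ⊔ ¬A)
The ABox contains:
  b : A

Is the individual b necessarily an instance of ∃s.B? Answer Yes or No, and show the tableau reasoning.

1. b : ∃s.B?  L(b) = {A} ∪ {∀s.¬B}
   open: L(b) ⊇ {A, ∀s.A, ∀s.¬B, ∀t.(¬B ⊔ ¬A)} — b ∉ ∃s.B possible
2. Hence b : ∃s.B: not entailed.

No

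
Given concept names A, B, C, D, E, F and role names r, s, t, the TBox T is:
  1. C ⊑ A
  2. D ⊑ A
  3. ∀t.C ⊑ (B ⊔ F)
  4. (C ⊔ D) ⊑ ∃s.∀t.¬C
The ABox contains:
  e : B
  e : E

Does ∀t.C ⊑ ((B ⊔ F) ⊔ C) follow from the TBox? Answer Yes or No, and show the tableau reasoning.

Yes

1. ∀t.C ⊑ ((B ⊔ F) ⊔ C)  ⇔  (∀t.C ⊓ ((¬B ⊓ ¬F) ⊓ ¬C)) unsat w.r.t. T
   all branches close; clash {F, ¬F} at x₀
2. Hence ∀t.C ⊑ ((B ⊔ F) ⊔ C): entailed.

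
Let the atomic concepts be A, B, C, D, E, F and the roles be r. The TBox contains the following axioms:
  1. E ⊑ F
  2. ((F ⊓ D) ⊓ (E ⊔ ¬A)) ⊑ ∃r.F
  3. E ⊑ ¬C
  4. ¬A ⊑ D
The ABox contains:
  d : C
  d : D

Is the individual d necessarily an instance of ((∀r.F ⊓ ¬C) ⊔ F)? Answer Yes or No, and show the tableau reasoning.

1. d : ((∀r.F ⊓ ¬C) ⊔ F)?  L(d) = {C, D} ∪ {((∃r.¬F ⊔ C) ⊓ ¬F)}
   open: L(d) ⊇ {C, D, ¬E, ¬F} — d ∉ ((∀r.F ⊓ ¬C) ⊔ F) possible
2. Hence d : ((∀r.F ⊓ ¬C) ⊔ F): not entailed.

No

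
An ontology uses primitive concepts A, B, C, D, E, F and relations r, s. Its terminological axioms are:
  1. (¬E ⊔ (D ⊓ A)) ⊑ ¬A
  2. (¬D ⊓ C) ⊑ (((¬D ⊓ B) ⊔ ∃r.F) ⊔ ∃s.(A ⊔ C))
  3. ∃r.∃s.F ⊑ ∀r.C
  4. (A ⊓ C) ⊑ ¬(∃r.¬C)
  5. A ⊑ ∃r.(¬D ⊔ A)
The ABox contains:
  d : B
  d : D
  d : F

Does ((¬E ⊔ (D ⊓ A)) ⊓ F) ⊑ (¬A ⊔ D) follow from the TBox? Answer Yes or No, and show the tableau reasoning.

1. ((¬E ⊔ (D ⊓ A)) ⊓ F) ⊑ (¬A ⊔ D)  ⇔  (((¬E ⊔ (D ⊓ A)) ⊓ F) ⊓ (A ⊓ ¬D)) unsat w.r.t. T
   all branches close; clash {D, ¬D} at x₀
2. Hence ((¬E ⊔ (D ⊓ A)) ⊓ F) ⊑ (¬A ⊔ D): entailed.

Yes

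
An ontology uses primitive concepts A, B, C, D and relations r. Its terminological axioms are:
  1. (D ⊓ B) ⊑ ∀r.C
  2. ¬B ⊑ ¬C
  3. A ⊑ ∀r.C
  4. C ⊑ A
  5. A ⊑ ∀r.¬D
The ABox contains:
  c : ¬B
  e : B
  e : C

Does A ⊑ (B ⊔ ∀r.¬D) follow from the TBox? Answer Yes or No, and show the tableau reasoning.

1. A ⊑ (B ⊔ ∀r.¬D)  ⇔  (A ⊓ (¬B ⊓ ∃r.D)) unsat w.r.t. T
   all branches close; clash {D, ¬D} at an ∃-successor
2. Hence A ⊑ (B ⊔ ∀r.¬D): entailed.

Yes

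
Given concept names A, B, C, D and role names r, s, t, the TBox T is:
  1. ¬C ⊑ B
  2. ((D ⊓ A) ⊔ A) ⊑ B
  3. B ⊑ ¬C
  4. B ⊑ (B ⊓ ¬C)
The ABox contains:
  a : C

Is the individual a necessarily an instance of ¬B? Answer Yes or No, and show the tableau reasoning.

1. a : ¬B?  L(a) = {C} ∪ {B}
   clash {C, ¬C} at a — a ∈ ¬B
2. Hence a : ¬B: entailed.

Yes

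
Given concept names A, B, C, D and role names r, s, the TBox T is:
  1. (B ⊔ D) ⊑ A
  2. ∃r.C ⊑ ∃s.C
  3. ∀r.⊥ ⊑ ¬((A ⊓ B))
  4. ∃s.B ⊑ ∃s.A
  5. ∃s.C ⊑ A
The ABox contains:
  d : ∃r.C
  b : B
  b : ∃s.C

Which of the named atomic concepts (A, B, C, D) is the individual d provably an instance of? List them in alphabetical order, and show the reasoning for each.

1. d : A?  L(d) = {∃r.C} ∪ {¬A}
   clash {A, ¬A} at d — d ∈ A
2. d : B?  L(d) = {∃r.C} ∪ {¬B}
   apply at d: ∃r.C⊑∃s.C
   open: L(d) ⊇ {A, ¬B, ¬D, ∀s.¬B, ∃r.C, …} (+ ∃-successors) — d ∉ B possible
3. d : C?  L(d) = {∃r.C} ∪ {¬C}
   apply at d: ∃r.C⊑∃s.C
   open: L(d) ⊇ {A, ¬B, ¬C, ¬D, ∀s.¬B, …} (+ ∃-successors) — d ∉ C possible
4. d : D?  L(d) = {∃r.C} ∪ {¬D}
   apply at d: ∃r.C⊑∃s.C
   open: L(d) ⊇ {A, ¬B, ¬D, ∀s.¬B, ∃r.C, …} (+ ∃-successors) — d ∉ D possible
5. Entailed for d: {A}

{A}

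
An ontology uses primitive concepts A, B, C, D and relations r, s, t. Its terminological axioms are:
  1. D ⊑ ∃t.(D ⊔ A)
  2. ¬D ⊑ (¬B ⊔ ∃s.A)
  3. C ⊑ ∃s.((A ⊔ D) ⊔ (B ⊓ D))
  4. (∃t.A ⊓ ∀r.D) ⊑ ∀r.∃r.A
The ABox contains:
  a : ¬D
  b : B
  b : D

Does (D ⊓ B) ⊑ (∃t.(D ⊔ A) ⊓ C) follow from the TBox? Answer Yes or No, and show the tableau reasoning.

No

1. (D ⊓ B) ⊑ (∃t.(D ⊔ A) ⊓ C)  ⇔  ((D ⊓ B) ⊓ (∀t.(¬D ⊓ ¬A) ⊔ ¬C)) unsat w.r.t. T
   apply at x₀: D⊑∃t.(D ⊔ A)
   open: L(x₀) ⊇ {B, D, ¬C, ∀t.¬A, ∃t.(D ⊔ A)} (+ ∃-successors)
2. Hence (D ⊓ B) ⊑ (∃t.(D ⊔ A) ⊓ C): not entailed.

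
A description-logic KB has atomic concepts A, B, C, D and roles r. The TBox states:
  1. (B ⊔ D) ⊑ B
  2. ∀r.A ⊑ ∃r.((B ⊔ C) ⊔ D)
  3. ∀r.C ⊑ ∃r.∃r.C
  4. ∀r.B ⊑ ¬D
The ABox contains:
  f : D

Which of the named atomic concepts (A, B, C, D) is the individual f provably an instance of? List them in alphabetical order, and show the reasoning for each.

{B, D}

1. f : A?  L(f) = {D} ∪ {¬A}
   open: L(f) ⊇ {B, D, ¬A, ∃r.¬A, ∃r.¬B, …} (+ ∃-successors) — f ∉ A possible
2. f : B?  L(f) = {D} ∪ {¬B}
   clash {B, ¬B} at f — f ∈ B
3. f : C?  L(f) = {D} ∪ {¬C}
   open: L(f) ⊇ {B, D, ¬C, ∃r.¬A, ∃r.¬B, …} (+ ∃-successors) — f ∉ C possible
4. f : D?  L(f) = {D} ∪ {¬D}
   clash {D, ¬D} at f — f ∈ D
5. Entailed for f: {B, D}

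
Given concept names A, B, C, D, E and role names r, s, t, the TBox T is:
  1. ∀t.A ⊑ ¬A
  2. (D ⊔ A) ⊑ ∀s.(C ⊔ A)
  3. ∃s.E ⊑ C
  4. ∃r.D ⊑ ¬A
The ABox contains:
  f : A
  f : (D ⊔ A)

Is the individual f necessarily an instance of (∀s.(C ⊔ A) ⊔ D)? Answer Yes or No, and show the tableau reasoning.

1. f : (∀s.(C ⊔ A) ⊔ D)?  L(f) = {A, (D ⊔ A)} ∪ {(∃s.(¬C ⊓ ¬A) ⊓ ¬D)}
   clash {A, ¬A} at f — f ∈ (∀s.(C ⊔ A) ⊔ D)
2. Hence f : (∀s.(C ⊔ A) ⊔ D): entailed.

Yes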